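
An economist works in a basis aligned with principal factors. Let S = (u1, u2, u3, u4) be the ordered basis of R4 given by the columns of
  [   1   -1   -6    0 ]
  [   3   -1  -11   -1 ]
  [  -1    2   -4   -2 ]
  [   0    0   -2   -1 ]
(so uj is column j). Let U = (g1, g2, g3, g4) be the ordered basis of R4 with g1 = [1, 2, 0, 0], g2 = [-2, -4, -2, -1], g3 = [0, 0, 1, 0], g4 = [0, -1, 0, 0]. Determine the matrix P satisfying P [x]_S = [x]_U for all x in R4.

Take x = uj: its S-coordinates are the j-th standard unit vector, so P e_j — column j of P — equals [uj]_U.
u1 = g1 + 0·g2 - g3 - g4, giving column 1 = [1, 0, -1, -1]; repeating for each j gives P = [[1, -1, -2, 2], [0, 0, 2, 1], [-1, 2, 0, 0], [-1, -1, -1, 1]].

[[1, -1, -2, 2], [0, 0, 2, 1], [-1, 2, 0, 0], [-1, -1, -1, 1]]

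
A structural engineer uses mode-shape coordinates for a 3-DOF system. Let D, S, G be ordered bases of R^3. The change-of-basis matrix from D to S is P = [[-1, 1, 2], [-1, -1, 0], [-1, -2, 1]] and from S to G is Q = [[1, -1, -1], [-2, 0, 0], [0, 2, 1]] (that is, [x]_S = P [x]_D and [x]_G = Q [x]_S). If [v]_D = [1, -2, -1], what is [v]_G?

Apply P to get S-coordinates [-5, 1, 2], then Q to get G-coordinates.
The result is [v]_G = [-8, 10, 4].

[-8, 10, 4]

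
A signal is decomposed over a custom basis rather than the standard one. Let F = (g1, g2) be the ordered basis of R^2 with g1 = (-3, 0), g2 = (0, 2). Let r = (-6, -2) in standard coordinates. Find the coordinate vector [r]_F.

(2, -1)

Write r = c_1 g1 + c_2 g2 and solve for the c_i.
System: -3c_1 + 0c_2 = -6, 0c_1 + 2c_2 = -2; solving gives c_1 = 2, c_2 = -1.
Check: 2g1 - g2 = (-6, -2).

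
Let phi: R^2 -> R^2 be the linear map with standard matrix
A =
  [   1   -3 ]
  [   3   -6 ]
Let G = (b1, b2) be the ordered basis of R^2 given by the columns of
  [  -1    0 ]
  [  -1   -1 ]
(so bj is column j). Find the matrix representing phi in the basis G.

[[-2, -3], [-1, -3]]

With P the matrix whose columns are b1, b2, [phi]_G = P^(-1) A P.
Column by column: phi(b1) = A b1 = (2, 3); its G-coordinates (-2, -1) give column 1.
Continuing for each basis vector yields [phi]_G = [[-2, -3], [-1, -3]].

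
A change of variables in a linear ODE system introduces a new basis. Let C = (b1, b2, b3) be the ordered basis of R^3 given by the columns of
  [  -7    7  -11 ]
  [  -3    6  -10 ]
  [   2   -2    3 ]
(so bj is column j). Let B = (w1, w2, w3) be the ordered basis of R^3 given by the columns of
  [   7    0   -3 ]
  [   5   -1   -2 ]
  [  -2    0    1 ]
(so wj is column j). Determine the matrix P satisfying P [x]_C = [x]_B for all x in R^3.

Let M have columns bj and N have columns wj. Then for every x, N [x]_B = x = M [x]_C, so P = N^(-1) M.
Since det N = -1, N^(-1) has integer entries; multiplying gives P = [[-1, 1, -2], [-2, -1, 2], [0, 0, -1]].

[[-1, 1, -2], [-2, -1, 2], [0, 0, -1]]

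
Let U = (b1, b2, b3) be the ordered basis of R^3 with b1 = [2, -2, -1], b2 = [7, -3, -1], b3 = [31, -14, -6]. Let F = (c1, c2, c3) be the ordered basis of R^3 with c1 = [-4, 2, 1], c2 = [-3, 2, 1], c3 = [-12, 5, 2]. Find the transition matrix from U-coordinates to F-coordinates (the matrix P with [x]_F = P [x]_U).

Let M have columns bj and N have columns cj. Then for every x, N [x]_F = x = M [x]_U, so P = N^(-1) M.
Since det N = 1, N^(-1) has integer entries; multiplying gives P = [[1, 2, -1], [-2, -1, -1], [0, -1, -2]].

[[1, 2, -1], [-2, -1, -1], [0, -1, -2]]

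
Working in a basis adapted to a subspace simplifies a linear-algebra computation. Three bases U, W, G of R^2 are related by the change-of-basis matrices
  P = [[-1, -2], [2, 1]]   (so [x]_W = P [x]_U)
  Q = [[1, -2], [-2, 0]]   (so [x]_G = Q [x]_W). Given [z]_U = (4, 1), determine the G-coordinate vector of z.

Composing the changes, [z]_G = Q P [z]_U.
Q P = [[-5, -4], [2, 4]]; applying this to (4, 1) gives (-24, 12).

(-24, 12)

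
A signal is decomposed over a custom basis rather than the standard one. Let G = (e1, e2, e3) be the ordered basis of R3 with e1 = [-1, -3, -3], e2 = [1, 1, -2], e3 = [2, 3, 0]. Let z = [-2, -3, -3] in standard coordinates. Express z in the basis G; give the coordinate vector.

[-1, 3, -3]

Write z = c_1 e1 + ... + c_3 e3 and solve for the c_i.
Solving this 3x3 system gives c = (-1, 3, -3).
Check: -e1 + 3e2 - 3e3 = [-2, -3, -3].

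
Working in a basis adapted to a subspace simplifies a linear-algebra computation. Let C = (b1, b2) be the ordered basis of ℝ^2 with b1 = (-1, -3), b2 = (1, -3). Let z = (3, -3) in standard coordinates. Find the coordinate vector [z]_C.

[z]_C is the unique c with M c = z, where M has columns b1, b2.
System: -c_1 + c_2 = 3, -3c_1 - 3c_2 = -3; solving gives c_1 = -1, c_2 = 2.
Check: -b1 + 2b2 = (3, -3).

(-1, 2)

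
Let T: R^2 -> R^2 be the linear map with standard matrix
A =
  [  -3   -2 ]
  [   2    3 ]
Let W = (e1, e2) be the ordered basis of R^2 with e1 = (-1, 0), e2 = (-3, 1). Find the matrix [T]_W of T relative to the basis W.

[[3, 2], [-2, -3]]

Let P have columns e1, e2. Then [T]_W = P^(-1) A P.
Here det P = -1, so P^(-1) is integer; computing A P first and then P^(-1)(A P) gives [[3, 2], [-2, -3]].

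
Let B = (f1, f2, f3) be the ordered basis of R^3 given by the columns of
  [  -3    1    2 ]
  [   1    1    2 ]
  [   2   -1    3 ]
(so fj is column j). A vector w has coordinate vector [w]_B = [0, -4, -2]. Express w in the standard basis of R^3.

By definition w = 0·f1 - 4f2 - 2f3.
Summing componentwise gives [-8, -8, -2].

[-8, -8, -2]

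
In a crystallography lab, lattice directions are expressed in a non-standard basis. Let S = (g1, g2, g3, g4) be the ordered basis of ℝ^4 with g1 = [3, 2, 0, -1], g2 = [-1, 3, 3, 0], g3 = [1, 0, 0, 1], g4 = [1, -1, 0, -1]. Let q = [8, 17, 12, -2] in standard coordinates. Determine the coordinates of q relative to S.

[3, 4, 2, 1]

We seek scalars with c_1 g1 + ... + c_4 g4 = q; equivalently solve M c = q where the columns of M are g1, ..., g4.
Row-reducing the augmented matrix [M | q] gives c = (3, 4, 2, 1).
Check: 3g1 + 4g2 + 2g3 + g4 = [8, 17, 12, -2].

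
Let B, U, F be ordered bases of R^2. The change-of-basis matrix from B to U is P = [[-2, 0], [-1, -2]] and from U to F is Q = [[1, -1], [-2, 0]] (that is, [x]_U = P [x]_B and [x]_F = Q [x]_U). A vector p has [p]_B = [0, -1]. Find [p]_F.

Apply P to get U-coordinates [0, 2], then Q to get F-coordinates.
The result is [p]_F = [-2, 0].

[-2, 0]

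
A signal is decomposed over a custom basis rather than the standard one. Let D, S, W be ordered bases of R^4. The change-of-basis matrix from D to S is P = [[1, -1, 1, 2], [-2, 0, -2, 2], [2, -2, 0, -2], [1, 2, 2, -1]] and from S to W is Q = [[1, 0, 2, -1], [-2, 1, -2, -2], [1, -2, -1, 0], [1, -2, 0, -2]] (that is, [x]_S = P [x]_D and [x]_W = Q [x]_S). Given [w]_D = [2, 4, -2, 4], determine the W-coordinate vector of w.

[-22, 20, 0, -16]

First [w]_S = P [w]_D = [4, 8, -12, 2].
Then [w]_W = Q [w]_S = [-22, 20, 0, -16].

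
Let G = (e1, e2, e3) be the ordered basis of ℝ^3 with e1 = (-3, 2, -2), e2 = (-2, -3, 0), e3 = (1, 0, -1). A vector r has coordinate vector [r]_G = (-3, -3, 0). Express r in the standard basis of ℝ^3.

The coordinates say r = -3e1 - 3e2 + 0·e3; adding the scaled basis vectors gives (15, 3, 6).

(15, 3, 6)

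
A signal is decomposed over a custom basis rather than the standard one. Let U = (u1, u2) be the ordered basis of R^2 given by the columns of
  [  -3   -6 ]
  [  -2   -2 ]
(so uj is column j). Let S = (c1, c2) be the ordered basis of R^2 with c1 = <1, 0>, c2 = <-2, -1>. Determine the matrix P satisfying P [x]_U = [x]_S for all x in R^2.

Let M have columns uj and N have columns cj. Then for every x, N [x]_S = x = M [x]_U, so P = N^(-1) M.
Since det N = -1, N^(-1) has integer entries; multiplying gives P = [[1, -2], [2, 2]].

[[1, -2], [2, 2]]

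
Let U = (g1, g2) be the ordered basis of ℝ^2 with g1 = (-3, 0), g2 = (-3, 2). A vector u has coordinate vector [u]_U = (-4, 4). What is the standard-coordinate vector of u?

By definition u = -4g1 + 4g2.
Summing componentwise gives (0, 8).

(0, 8)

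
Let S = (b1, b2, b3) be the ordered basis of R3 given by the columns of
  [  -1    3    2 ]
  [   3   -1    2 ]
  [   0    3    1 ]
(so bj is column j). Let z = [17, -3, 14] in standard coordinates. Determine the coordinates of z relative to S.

[-1, 4, 2]

[z]_S is the unique c with M c = z, where M has columns b1, ..., b3.
Row-reducing the augmented matrix [M | z] gives c = (-1, 4, 2).
Check: -b1 + 4b2 + 2b3 = [17, -3, 14].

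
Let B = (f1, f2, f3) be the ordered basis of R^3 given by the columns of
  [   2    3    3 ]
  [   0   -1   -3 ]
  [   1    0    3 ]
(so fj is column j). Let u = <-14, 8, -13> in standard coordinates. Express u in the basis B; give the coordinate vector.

We seek scalars with c_1 f1 + ... + c_3 f3 = u; equivalently solve M c = u where the columns of M are f1, ..., f3.
Gaussian elimination on [M | u] yields c = (-4, 1, -3).
Check: -4f1 + f2 - 3f3 = <-14, 8, -13>.

<-4, 1, -3>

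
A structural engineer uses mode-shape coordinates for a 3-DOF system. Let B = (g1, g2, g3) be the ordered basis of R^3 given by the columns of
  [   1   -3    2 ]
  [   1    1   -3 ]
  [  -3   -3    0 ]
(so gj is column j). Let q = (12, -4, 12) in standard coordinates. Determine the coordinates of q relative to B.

We seek scalars with c_1 g1 + ... + c_3 g3 = q; equivalently solve M c = q where the columns of M are g1, ..., g3.
Row-reducing the augmented matrix [M | q] gives c = (0, -4, 0).
Check: 0·g1 - 4g2 + 0·g3 = (12, -4, 12).

(0, -4, 0)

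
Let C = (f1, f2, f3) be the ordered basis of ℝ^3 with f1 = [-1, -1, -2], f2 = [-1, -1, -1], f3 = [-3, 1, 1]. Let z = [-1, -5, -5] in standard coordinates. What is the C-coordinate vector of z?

Write z = c_1 f1 + ... + c_3 f3 and solve for the c_i.
Solving this 3x3 system gives c = (0, 4, -1).
Check: 0·f1 + 4f2 - f3 = [-1, -5, -5].

[0, 4, -1]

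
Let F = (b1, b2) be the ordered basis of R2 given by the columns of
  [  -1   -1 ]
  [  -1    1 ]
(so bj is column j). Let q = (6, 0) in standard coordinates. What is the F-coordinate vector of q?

[q]_F is the unique c with M c = q, where M has columns b1, b2.
System: -c_1 - c_2 = 6, -c_1 + c_2 = 0; solving gives c_1 = -3, c_2 = -3.
Check: -3b1 - 3b2 = (6, 0).

(-3, -3)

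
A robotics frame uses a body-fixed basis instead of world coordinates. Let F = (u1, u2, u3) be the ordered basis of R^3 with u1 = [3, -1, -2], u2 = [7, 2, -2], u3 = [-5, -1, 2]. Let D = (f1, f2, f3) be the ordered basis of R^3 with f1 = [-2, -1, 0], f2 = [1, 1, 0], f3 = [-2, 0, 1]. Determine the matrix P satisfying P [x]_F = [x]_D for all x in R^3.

[[0, -1, 0], [-1, 1, -1], [-2, -2, 2]]

Let M have columns uj and N have columns fj. Then for every x, N [x]_D = x = M [x]_F, so P = N^(-1) M.
Since det N = -1, N^(-1) has integer entries; multiplying gives P = [[0, -1, 0], [-1, 1, -1], [-2, -2, 2]].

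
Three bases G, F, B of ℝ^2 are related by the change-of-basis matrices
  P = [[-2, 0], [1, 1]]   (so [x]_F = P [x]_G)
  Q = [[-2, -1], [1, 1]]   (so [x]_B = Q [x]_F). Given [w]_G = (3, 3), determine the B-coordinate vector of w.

Apply P to get F-coordinates (-6, 6), then Q to get B-coordinates.
The result is [w]_B = (6, 0).

(6, 0)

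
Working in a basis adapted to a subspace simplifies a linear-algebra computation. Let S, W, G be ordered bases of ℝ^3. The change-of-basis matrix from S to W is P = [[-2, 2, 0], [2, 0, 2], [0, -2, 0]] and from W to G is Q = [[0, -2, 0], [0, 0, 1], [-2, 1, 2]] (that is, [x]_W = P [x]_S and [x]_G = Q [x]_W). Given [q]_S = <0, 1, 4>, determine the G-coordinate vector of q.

<-16, -2, 0>

First [q]_W = P [q]_S = <2, 8, -2>.
Then [q]_G = Q [q]_W = <-16, -2, 0>.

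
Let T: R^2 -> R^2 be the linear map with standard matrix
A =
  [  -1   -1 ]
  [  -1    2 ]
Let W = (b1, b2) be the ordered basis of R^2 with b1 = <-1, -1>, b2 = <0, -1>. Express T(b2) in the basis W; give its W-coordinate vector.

<-1, 3>

Column 2 of [T]_W is the W-coordinate vector of T(b2).
In standard coordinates T(b2) = A b2 = <1, -2>.
Converting to W: <1, -2> = -b1 + 3b2, so the coordinate vector is <-1, 3>.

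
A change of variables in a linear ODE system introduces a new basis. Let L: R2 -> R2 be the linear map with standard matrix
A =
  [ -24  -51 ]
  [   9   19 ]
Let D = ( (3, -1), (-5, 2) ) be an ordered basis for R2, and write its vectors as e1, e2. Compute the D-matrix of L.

With P the matrix whose columns are e1, e2, [L]_D = P^(-1) A P.
Column by column: L(e1) = A e1 = (-21, 8); its D-coordinates (-2, 3) give column 1.
Continuing for each basis vector yields [L]_D = [[-2, 1], [3, -3]].

[[-2, 1], [3, -3]]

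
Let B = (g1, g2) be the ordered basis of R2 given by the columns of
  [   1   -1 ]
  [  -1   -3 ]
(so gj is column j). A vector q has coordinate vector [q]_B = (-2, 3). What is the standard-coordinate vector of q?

By definition q = -2g1 + 3g2.
Summing componentwise gives (-5, -7).

(-5, -7)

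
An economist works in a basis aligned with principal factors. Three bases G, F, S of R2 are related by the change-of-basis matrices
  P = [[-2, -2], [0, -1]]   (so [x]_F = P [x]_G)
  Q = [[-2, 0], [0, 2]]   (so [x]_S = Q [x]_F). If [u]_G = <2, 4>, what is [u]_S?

Composing the changes, [u]_S = Q P [u]_G.
Q P = [[4, 4], [0, -2]]; applying this to <2, 4> gives <24, -8>.

<24, -8>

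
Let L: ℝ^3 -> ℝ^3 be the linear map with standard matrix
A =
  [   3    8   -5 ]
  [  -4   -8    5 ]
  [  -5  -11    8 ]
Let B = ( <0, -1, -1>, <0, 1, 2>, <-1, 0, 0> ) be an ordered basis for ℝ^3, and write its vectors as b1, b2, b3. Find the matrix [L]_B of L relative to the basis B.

With P the matrix whose columns are b1, ..., b3, [L]_B = P^(-1) A P.
Column by column: L(b1) = A b1 = <-3, 3, 3>; its B-coordinates <-3, 0, 3> give column 1.
Continuing for each basis vector yields [L]_B = [[-3, 1, -3], [0, 3, 1], [3, 2, 3]].

[[-3, 1, -3], [0, 3, 1], [3, 2, 3]]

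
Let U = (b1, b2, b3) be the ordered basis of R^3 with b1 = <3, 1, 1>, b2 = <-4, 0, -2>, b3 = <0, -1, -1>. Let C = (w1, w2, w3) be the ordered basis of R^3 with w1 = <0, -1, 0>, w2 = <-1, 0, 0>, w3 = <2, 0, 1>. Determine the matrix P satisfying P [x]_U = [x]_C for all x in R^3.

[[-1, 0, 1], [-1, 0, -2], [1, -2, -1]]

Column j of P is [bj]_C, since P maps U-coordinates to C-coordinates.
Expressing b1 in C: b1 = -w1 - w2 + w3, so column 1 of P is <-1, -1, 1>.
Doing the same for each bj gives P = [[-1, 0, 1], [-1, 0, -2], [1, -2, -1]].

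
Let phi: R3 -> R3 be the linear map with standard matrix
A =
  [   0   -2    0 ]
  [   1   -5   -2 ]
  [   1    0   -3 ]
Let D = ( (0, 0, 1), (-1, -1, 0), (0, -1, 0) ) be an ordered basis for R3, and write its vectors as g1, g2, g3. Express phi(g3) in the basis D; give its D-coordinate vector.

(0, -2, -3)

Column 3 of [phi]_D is the D-coordinate vector of phi(g3).
In standard coordinates phi(g3) = A g3 = (2, 5, 0).
Converting to D: (2, 5, 0) = 0·g1 - 2g2 - 3g3, so the coordinate vector is (0, -2, -3).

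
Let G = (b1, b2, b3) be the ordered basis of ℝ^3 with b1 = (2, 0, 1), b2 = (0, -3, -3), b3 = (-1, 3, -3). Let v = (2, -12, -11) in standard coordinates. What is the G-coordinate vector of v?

(1, 4, 0)

[v]_G is the unique c with M c = v, where M has columns b1, ..., b3.
Row-reducing the augmented matrix [M | v] gives c = (1, 4, 0).
Check: b1 + 4b2 + 0·b3 = (2, -12, -11).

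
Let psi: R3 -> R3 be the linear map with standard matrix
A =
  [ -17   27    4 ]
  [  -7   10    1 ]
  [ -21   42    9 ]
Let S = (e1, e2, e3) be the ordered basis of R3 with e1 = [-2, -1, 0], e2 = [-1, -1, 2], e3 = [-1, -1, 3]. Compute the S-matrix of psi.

Let P have columns e1, ..., e3. Then [psi]_S = P^(-1) A P.
Here det P = 1, so P^(-1) is integer; computing A P first and then P^(-1)(A P) gives [[-3, 1, -2], [-3, 3, 0], [2, -3, 2]].

[[-3, 1, -2], [-3, 3, 0], [2, -3, 2]]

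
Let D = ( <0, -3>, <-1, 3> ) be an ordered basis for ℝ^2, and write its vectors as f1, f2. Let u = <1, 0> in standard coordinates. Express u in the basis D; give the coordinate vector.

[u]_D is the unique c with M c = u, where M has columns f1, f2.
System: 0c_1 - c_2 = 1, -3c_1 + 3c_2 = 0; solving gives c_1 = -1, c_2 = -1.
Check: -f1 - f2 = <1, 0>.

<-1, -1>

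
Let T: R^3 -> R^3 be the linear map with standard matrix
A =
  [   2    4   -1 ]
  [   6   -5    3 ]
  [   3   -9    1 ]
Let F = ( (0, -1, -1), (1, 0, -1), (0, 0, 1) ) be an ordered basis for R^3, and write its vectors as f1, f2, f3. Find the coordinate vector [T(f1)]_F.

(-2, -3, 3)

Compute T(f1) = A f1 = (-3, 2, 8) in standard coordinates.
Then write this in F-coordinates: solve for y in y_1 f1 + ... + y_3 f3 = (-3, 2, 8).
This gives y = (-2, -3, 3), which is column 1 of [T]_F.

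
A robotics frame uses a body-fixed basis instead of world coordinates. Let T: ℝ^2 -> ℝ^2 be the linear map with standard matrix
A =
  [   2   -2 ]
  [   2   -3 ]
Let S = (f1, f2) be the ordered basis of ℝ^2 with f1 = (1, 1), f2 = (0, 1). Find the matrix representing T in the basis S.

[[0, -2], [-1, -1]]

The j-th column of [T]_S is [T(fj)]_S.
T(f1) = A f1 = (0, -1) = 0·f1 - f2, so column 1 is (0, -1).
Repeating for f2 and assembling the columns gives [[0, -2], [-1, -1]].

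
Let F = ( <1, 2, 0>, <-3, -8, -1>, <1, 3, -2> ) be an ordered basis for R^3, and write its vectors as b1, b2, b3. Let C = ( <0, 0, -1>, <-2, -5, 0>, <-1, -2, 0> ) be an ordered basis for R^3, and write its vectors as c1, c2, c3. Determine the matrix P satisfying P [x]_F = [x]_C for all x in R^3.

[[0, 1, 2], [0, 2, -1], [-1, -1, 1]]

Take x = bj: its F-coordinates are the j-th standard unit vector, so P e_j — column j of P — equals [bj]_C.
b1 = 0·c1 + 0·c2 - c3, giving column 1 = <0, 0, -1>; repeating for each j gives P = [[0, 1, 2], [0, 2, -1], [-1, -1, 1]].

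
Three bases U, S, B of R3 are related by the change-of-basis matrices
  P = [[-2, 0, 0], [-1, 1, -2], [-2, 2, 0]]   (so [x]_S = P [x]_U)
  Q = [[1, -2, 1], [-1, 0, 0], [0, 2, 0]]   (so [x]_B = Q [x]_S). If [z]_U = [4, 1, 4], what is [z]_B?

Apply P to get S-coordinates [-8, -11, -6], then Q to get B-coordinates.
The result is [z]_B = [8, 8, -22].

[8, 8, -22]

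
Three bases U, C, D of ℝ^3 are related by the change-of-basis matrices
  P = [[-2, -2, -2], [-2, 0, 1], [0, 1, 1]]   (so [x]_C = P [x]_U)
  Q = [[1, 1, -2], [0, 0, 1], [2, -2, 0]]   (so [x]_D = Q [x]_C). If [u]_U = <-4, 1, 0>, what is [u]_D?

<12, 1, -4>

Composing the changes, [u]_D = Q P [u]_U.
Q P = [[-4, -4, -3], [0, 1, 1], [0, -4, -6]]; applying this to <-4, 1, 0> gives <12, 1, -4>.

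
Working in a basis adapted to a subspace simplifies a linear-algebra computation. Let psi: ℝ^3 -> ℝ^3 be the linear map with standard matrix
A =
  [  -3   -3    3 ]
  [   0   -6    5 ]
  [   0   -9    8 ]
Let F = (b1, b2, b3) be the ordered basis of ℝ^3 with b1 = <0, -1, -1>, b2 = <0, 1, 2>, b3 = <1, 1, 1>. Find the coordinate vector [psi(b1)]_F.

Compute psi(b1) = A b1 = <0, 1, 1> in standard coordinates.
Then write this in F-coordinates: solve for y in y_1 b1 + ... + y_3 b3 = <0, 1, 1>.
This gives y = <-1, 0, 0>, which is column 1 of [psi]_F.

<-1, 0, 0>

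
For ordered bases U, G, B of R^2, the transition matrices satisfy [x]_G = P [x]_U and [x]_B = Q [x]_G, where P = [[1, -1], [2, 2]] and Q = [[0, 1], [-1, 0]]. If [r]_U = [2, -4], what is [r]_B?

[-4, -6]

Apply P to get G-coordinates [6, -4], then Q to get B-coordinates.
The result is [r]_B = [-4, -6].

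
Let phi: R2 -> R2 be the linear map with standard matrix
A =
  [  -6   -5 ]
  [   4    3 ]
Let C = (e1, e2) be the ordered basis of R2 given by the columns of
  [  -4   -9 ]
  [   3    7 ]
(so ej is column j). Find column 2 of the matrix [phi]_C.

Column 2 of [phi]_C is the C-coordinate vector of phi(e2).
In standard coordinates phi(e2) = A e2 = (19, -15).
Converting to C: (19, -15) = 2e1 - 3e2, so the coordinate vector is (2, -3).

(2, -3)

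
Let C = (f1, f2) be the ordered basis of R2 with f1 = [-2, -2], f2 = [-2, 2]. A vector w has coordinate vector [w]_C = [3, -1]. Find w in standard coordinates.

[-4, -8]

w = M [w]_C, where M has columns f1, f2.
Carrying out the matrix-vector product, w = [-4, -8].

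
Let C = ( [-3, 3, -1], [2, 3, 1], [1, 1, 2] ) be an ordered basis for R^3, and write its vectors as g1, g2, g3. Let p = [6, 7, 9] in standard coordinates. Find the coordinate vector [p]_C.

[p]_C is the unique c with M c = p, where M has columns g1, ..., g3.
Solving this 3x3 system gives c = (0, 1, 4).
Check: 0·g1 + g2 + 4g3 = [6, 7, 9].

[0, 1, 4]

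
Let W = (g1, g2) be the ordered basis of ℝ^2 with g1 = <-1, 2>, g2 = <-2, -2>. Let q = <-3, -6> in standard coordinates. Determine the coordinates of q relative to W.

<-1, 2>

Write q = c_1 g1 + c_2 g2 and solve for the c_i.
System: -c_1 - 2c_2 = -3, 2c_1 - 2c_2 = -6; solving gives c_1 = -1, c_2 = 2.
Check: -g1 + 2g2 = <-3, -6>.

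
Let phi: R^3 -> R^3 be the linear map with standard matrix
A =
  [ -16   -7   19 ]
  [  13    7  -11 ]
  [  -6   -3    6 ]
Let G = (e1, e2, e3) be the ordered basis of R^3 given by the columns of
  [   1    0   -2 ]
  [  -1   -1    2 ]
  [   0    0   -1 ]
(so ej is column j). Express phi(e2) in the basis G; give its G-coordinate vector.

[1, 0, -3]

Column 2 of [phi]_G is the G-coordinate vector of phi(e2).
In standard coordinates phi(e2) = A e2 = [7, -7, 3].
Converting to G: [7, -7, 3] = e1 + 0·e2 - 3e3, so the coordinate vector is [1, 0, -3].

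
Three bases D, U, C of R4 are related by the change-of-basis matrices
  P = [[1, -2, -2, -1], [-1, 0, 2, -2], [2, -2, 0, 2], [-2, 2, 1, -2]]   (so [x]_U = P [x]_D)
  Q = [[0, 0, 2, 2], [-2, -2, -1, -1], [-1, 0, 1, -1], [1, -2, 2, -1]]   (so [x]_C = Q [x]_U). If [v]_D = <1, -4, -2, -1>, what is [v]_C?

<-4, -20, 4, 46>

First [v]_U = P [v]_D = <14, -3, 8, -10>.
Then [v]_C = Q [v]_U = <-4, -20, 4, 46>.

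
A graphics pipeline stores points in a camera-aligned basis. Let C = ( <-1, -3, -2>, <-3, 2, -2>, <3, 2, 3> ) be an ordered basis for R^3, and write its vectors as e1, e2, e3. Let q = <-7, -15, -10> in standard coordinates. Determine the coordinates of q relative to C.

[q]_C is the unique c with M c = q, where M has columns e1, ..., e3.
Solving this 3x3 system gives c = (1, -2, -4).
Check: e1 - 2e2 - 4e3 = <-7, -15, -10>.

<1, -2, -4>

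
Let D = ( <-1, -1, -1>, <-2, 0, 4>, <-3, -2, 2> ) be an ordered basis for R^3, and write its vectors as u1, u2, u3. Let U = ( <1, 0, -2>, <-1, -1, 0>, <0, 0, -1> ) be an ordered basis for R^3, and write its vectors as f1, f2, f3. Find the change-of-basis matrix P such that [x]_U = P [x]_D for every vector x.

Take x = uj: its D-coordinates are the j-th standard unit vector, so P e_j — column j of P — equals [uj]_U.
u1 = 0·f1 + f2 + f3, giving column 1 = <0, 1, 1>; repeating for each j gives P = [[0, -2, -1], [1, 0, 2], [1, 0, 0]].

[[0, -2, -1], [1, 0, 2], [1, 0, 0]]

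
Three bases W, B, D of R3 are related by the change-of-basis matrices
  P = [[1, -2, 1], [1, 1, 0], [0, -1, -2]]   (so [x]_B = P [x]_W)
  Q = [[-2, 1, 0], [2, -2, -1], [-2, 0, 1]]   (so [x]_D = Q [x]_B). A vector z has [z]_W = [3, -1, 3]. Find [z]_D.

[-14, 17, -21]

Apply P to get B-coordinates [8, 2, -5], then Q to get D-coordinates.
The result is [z]_D = [-14, 17, -21].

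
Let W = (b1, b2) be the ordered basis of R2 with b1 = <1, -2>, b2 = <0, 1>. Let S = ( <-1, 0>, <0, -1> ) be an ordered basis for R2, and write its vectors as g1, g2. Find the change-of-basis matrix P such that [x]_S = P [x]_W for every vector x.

[[-1, 0], [2, -1]]

Column j of P is [bj]_S, since P maps W-coordinates to S-coordinates.
Expressing b1 in S: b1 = -g1 + 2g2, so column 1 of P is <-1, 2>.
Doing the same for each bj gives P = [[-1, 0], [2, -1]].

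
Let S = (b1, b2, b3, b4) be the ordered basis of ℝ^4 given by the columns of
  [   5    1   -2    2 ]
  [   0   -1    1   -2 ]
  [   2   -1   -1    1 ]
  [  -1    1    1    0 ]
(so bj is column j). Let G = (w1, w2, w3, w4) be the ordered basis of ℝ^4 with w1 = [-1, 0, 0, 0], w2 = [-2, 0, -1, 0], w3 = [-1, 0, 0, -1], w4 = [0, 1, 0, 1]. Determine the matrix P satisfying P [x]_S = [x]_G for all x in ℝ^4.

[[-2, -1, 0, 2], [-2, 1, 1, -1], [1, -2, 0, -2], [0, -1, 1, -2]]

Column j of P is [bj]_G, since P maps S-coordinates to G-coordinates.
Expressing b1 in G: b1 = -2w1 - 2w2 + w3 + 0·w4, so column 1 of P is [-2, -2, 1, 0].
Doing the same for each bj gives P = [[-2, -1, 0, 2], [-2, 1, 1, -1], [1, -2, 0, -2], [0, -1, 1, -2]].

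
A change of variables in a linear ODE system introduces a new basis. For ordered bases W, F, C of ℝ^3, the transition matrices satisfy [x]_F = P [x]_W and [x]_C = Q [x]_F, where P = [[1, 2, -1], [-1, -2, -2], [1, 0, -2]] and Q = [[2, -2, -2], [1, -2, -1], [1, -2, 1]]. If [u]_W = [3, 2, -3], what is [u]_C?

[4, 3, 21]

First [u]_F = P [u]_W = [10, -1, 9].
Then [u]_C = Q [u]_F = [4, 3, 21].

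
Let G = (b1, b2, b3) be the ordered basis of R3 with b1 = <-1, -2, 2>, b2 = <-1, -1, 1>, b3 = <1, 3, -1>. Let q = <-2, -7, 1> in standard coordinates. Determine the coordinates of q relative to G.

We seek scalars with c_1 b1 + ... + c_3 b3 = q; equivalently solve M c = q where the columns of M are b1, ..., b3.
Solving this 3x3 system gives c = (-1, 0, -3).
Check: -b1 + 0·b2 - 3b3 = <-2, -7, 1>.

<-1, 0, -3>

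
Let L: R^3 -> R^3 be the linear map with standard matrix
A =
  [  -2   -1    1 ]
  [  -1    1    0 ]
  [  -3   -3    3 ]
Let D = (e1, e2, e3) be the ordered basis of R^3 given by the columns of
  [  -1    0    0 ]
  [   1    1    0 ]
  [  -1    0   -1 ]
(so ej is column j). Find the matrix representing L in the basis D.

[[0, 1, 1], [2, 0, -1], [3, 2, 2]]

With P the matrix whose columns are e1, ..., e3, [L]_D = P^(-1) A P.
Column by column: L(e1) = A e1 = [0, 2, -3]; its D-coordinates [0, 2, 3] give column 1.
Continuing for each basis vector yields [L]_D = [[0, 1, 1], [2, 0, -1], [3, 2, 2]].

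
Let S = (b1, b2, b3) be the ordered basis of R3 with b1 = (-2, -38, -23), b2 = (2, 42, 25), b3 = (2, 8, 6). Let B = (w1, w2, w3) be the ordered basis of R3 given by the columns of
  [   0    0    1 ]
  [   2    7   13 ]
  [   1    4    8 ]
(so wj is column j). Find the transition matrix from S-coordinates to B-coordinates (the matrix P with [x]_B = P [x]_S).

[[1, 1, -2], [-2, 2, -2], [-2, 2, 2]]

Column j of P is [bj]_B, since P maps S-coordinates to B-coordinates.
Expressing b1 in B: b1 = w1 - 2w2 - 2w3, so column 1 of P is (1, -2, -2).
Doing the same for each bj gives P = [[1, 1, -2], [-2, 2, -2], [-2, 2, 2]].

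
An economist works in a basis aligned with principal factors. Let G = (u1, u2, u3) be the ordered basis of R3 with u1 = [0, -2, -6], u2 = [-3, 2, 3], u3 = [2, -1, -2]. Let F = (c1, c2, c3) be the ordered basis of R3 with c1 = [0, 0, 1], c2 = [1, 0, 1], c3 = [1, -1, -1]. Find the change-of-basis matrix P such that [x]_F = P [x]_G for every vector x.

Take x = uj: its G-coordinates are the j-th standard unit vector, so P e_j — column j of P — equals [uj]_F.
u1 = -2c1 - 2c2 + 2c3, giving column 1 = [-2, -2, 2]; repeating for each j gives P = [[-2, 2, -2], [-2, -1, 1], [2, -2, 1]].

[[-2, 2, -2], [-2, -1, 1], [2, -2, 1]]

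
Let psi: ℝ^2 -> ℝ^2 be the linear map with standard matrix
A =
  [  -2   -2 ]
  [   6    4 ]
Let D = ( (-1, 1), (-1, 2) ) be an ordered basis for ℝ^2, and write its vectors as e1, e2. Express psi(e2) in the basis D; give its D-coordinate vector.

(2, 0)

Compute psi(e2) = A e2 = (-2, 2) in standard coordinates.
Then write this in D-coordinates: solve for y in y_1 e1 + y_2 e2 = (-2, 2).
This gives y = (2, 0), which is column 2 of [psi]_D.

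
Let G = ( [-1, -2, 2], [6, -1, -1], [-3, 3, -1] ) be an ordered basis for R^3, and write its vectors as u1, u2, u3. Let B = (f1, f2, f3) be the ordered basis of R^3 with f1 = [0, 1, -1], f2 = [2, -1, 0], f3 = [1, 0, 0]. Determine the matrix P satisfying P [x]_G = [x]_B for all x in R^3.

Let M have columns uj and N have columns fj. Then for every x, N [x]_B = x = M [x]_G, so P = N^(-1) M.
Since det N = -1, N^(-1) has integer entries; multiplying gives P = [[-2, 1, 1], [0, 2, -2], [-1, 2, 1]].

[[-2, 1, 1], [0, 2, -2], [-1, 2, 1]]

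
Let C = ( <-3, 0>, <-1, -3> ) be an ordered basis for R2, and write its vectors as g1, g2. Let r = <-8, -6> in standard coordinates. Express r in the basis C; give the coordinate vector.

<2, 2>

[r]_C is the unique c with M c = r, where M has columns g1, g2.
System: -3c_1 - c_2 = -8, 0c_1 - 3c_2 = -6; solving gives c_1 = 2, c_2 = 2.
Check: 2g1 + 2g2 = <-8, -6>.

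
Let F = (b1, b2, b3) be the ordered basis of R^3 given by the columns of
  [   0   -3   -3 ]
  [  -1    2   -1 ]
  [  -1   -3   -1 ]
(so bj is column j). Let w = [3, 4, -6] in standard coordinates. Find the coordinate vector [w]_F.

[3, 2, -3]

Write w = c_1 b1 + ... + c_3 b3 and solve for the c_i.
Solving this 3x3 system gives c = (3, 2, -3).
Check: 3b1 + 2b2 - 3b3 = [3, 4, -6].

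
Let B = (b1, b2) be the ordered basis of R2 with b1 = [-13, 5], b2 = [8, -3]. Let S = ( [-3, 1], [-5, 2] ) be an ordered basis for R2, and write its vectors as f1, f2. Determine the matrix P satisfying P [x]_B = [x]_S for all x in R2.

[[1, -1], [2, -1]]

Let M have columns bj and N have columns fj. Then for every x, N [x]_S = x = M [x]_B, so P = N^(-1) M.
Since det N = -1, N^(-1) has integer entries; multiplying gives P = [[1, -1], [2, -1]].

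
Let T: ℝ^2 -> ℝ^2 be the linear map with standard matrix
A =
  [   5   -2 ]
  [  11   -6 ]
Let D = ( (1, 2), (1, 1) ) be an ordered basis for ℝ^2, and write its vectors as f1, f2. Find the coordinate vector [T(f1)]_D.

(-2, 3)

Compute T(f1) = A f1 = (1, -1) in standard coordinates.
Then write this in D-coordinates: solve for y in y_1 f1 + y_2 f2 = (1, -1).
This gives y = (-2, 3), which is column 1 of [T]_D.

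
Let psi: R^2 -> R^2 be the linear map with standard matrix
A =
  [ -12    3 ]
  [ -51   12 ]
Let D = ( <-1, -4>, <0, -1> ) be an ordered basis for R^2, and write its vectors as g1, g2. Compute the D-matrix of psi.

[[0, 3], [-3, 0]]

The j-th column of [psi]_D is [psi(gj)]_D.
psi(g1) = A g1 = <0, 3> = 0·g1 - 3g2, so column 1 is <0, -3>.
Repeating for g2 and assembling the columns gives [[0, 3], [-3, 0]].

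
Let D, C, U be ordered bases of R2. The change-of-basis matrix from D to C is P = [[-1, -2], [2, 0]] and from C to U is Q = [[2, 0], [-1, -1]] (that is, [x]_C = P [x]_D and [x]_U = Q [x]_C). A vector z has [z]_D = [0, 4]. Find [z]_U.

[-16, 8]

Composing the changes, [z]_U = Q P [z]_D.
Q P = [[-2, -4], [-1, 2]]; applying this to [0, 4] gives [-16, 8].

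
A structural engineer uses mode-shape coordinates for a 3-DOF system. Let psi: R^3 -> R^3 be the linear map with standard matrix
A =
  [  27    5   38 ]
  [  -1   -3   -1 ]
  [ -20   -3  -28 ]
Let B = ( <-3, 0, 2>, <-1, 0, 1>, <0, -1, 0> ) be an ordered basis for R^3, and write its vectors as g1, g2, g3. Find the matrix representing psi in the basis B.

[[1, -3, 2], [2, -2, -1], [-1, 0, -3]]

The j-th column of [psi]_B is [psi(gj)]_B.
psi(g1) = A g1 = <-5, 1, 4> = g1 + 2g2 - g3, so column 1 is <1, 2, -1>.
Repeating for g2, g3 and assembling the columns gives [[1, -3, 2], [2, -2, -1], [-1, 0, -3]].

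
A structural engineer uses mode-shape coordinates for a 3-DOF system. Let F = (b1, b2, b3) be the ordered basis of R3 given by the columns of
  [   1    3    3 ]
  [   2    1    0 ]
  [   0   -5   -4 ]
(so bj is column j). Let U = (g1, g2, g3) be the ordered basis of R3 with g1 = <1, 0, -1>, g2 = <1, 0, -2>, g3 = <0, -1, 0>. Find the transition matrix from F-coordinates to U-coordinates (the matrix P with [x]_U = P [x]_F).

Let M have columns bj and N have columns gj. Then for every x, N [x]_U = x = M [x]_F, so P = N^(-1) M.
Since det N = -1, N^(-1) has integer entries; multiplying gives P = [[2, 1, 2], [-1, 2, 1], [-2, -1, 0]].

[[2, 1, 2], [-1, 2, 1], [-2, -1, 0]]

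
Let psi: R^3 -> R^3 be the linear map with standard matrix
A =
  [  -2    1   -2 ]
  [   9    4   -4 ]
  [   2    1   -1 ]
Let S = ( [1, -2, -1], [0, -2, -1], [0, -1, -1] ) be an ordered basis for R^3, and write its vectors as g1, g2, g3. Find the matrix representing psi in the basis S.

With P the matrix whose columns are g1, ..., g3, [psi]_S = P^(-1) A P.
Column by column: psi(g1) = A g1 = [-2, 5, 1]; its S-coordinates [-2, -2, 3] give column 1.
Continuing for each basis vector yields [psi]_S = [[-2, 0, 1], [-2, 3, -1], [3, -2, 0]].

[[-2, 0, 1], [-2, 3, -1], [3, -2, 0]]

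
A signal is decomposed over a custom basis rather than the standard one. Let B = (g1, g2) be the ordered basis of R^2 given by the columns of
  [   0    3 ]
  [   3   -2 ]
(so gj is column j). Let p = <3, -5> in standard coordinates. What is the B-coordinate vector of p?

[p]_B is the unique c with M c = p, where M has columns g1, g2.
System: 0c_1 + 3c_2 = 3, 3c_1 - 2c_2 = -5; solving gives c_1 = -1, c_2 = 1.
Check: -g1 + g2 = <3, -5>.

<-1, 1>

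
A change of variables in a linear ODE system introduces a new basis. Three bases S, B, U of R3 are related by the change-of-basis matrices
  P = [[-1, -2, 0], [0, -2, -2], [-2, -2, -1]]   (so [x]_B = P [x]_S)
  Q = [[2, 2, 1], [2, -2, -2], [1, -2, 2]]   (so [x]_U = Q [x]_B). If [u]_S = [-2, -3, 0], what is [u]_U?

First [u]_B = P [u]_S = [8, 6, 10].
Then [u]_U = Q [u]_B = [38, -16, 16].

[38, -16, 16]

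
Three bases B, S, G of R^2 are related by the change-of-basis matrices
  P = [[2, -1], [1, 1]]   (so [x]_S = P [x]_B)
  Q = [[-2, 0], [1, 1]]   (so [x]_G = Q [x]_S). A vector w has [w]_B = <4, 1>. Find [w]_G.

<-14, 12>

Apply P to get S-coordinates <7, 5>, then Q to get G-coordinates.
The result is [w]_G = <-14, 12>.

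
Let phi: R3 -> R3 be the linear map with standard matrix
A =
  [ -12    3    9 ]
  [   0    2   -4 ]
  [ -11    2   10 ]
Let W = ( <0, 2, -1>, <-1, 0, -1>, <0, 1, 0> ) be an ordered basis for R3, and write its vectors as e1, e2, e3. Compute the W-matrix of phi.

[[3, 2, 1], [3, -3, -3], [2, 0, 0]]

With P the matrix whose columns are e1, ..., e3, [phi]_W = P^(-1) A P.
Column by column: phi(e1) = A e1 = <-3, 8, -6>; its W-coordinates <3, 3, 2> give column 1.
Continuing for each basis vector yields [phi]_W = [[3, 2, 1], [3, -3, -3], [2, 0, 0]].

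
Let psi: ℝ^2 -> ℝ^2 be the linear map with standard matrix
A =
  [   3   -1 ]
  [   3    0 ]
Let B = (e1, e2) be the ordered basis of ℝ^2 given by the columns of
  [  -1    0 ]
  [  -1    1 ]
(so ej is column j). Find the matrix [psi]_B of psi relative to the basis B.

With P the matrix whose columns are e1, e2, [psi]_B = P^(-1) A P.
Column by column: psi(e1) = A e1 = <-2, -3>; its B-coordinates <2, -1> give column 1.
Continuing for each basis vector yields [psi]_B = [[2, 1], [-1, 1]].

[[2, 1], [-1, 1]]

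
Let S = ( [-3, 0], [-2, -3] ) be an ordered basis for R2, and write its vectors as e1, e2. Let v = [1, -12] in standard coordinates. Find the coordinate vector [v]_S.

We seek scalars with c_1 e1 + c_2 e2 = v; equivalently solve M c = v where the columns of M are e1, e2.
System: -3c_1 - 2c_2 = 1, 0c_1 - 3c_2 = -12; solving gives c_1 = -3, c_2 = 4.
Check: -3e1 + 4e2 = [1, -12].

[-3, 4]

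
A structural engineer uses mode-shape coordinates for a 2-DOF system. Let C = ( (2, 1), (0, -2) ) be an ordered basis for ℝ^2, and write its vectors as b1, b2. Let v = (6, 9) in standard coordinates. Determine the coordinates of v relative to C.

Write v = c_1 b1 + c_2 b2 and solve for the c_i.
System: 2c_1 + 0c_2 = 6, c_1 - 2c_2 = 9; solving gives c_1 = 3, c_2 = -3.
Check: 3b1 - 3b2 = (6, 9).

(3, -3)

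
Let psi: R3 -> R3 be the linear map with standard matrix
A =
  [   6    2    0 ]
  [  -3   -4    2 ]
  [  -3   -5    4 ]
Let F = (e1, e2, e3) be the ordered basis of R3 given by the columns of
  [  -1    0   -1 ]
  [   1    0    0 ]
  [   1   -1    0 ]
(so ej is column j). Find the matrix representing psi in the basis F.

The j-th column of [psi]_F is [psi(ej)]_F.
psi(e1) = A e1 = (-4, 1, 2) = e1 - e2 + 3e3, so column 1 is (1, -1, 3).
Repeating for e2, e3 and assembling the columns gives [[1, -2, 3], [-1, 2, 0], [3, 2, 3]].

[[1, -2, 3], [-1, 2, 0], [3, 2, 3]]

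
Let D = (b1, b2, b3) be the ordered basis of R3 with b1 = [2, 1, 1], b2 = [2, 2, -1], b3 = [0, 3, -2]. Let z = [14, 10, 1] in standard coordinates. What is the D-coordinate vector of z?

[z]_D is the unique c with M c = z, where M has columns b1, ..., b3.
Gaussian elimination on [M | z] yields c = (4, 3, 0).
Check: 4b1 + 3b2 + 0·b3 = [14, 10, 1].

[4, 3, 0]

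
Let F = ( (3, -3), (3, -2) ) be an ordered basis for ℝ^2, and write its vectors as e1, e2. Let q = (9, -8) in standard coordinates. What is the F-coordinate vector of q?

We seek scalars with c_1 e1 + c_2 e2 = q; equivalently solve M c = q where the columns of M are e1, e2.
System: 3c_1 + 3c_2 = 9, -3c_1 - 2c_2 = -8; solving gives c_1 = 2, c_2 = 1.
Check: 2e1 + e2 = (9, -8).

(2, 1)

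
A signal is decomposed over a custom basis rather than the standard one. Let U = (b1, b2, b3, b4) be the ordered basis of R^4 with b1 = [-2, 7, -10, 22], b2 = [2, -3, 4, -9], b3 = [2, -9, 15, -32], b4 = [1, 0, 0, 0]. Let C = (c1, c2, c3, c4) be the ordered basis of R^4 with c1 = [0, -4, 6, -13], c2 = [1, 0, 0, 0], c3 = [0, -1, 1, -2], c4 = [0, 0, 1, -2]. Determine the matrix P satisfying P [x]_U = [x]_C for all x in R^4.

Column j of P is [bj]_C, since P maps U-coordinates to C-coordinates.
Expressing b1 in C: b1 = -2c1 - 2c2 + c3 + c4, so column 1 of P is [-2, -2, 1, 1].
Doing the same for each bj gives P = [[-2, 1, 2, 0], [-2, 2, 2, 1], [1, -1, 1, 0], [1, -1, 2, 0]].

[[-2, 1, 2, 0], [-2, 2, 2, 1], [1, -1, 1, 0], [1, -1, 2, 0]]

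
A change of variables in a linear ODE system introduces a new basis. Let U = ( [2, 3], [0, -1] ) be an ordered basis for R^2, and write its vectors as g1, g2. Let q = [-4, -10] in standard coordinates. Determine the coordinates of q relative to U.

We seek scalars with c_1 g1 + c_2 g2 = q; equivalently solve M c = q where the columns of M are g1, g2.
System: 2c_1 + 0c_2 = -4, 3c_1 - c_2 = -10; solving gives c_1 = -2, c_2 = 4.
Check: -2g1 + 4g2 = [-4, -10].

[-2, 4]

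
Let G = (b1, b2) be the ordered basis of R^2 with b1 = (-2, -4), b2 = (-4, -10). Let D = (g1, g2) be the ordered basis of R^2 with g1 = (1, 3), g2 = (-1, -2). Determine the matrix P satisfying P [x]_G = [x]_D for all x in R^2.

[[0, -2], [2, 2]]

Column j of P is [bj]_D, since P maps G-coordinates to D-coordinates.
Expressing b1 in D: b1 = 0·g1 + 2g2, so column 1 of P is (0, 2).
Doing the same for each bj gives P = [[0, -2], [2, 2]].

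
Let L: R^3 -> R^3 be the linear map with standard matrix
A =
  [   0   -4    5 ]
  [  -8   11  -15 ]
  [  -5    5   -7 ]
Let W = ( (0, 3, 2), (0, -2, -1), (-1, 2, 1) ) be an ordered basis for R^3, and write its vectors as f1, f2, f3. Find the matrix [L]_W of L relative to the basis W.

Let P have columns f1, ..., f3. Then [L]_W = P^(-1) A P.
Here det P = -1, so P^(-1) is integer; computing A P first and then P^(-1)(A P) gives [[-1, 1, 1], [-1, 2, -3], [2, -3, 3]].

[[-1, 1, 1], [-1, 2, -3], [2, -3, 3]]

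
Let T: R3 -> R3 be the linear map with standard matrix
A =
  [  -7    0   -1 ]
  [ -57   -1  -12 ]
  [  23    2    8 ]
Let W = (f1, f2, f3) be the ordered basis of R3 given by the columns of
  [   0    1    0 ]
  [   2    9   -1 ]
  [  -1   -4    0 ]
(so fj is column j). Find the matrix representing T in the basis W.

[[0, 3, 2], [1, -3, 0], [-1, -3, 3]]

With P the matrix whose columns are f1, ..., f3, [T]_W = P^(-1) A P.
Column by column: T(f1) = A f1 = (1, 10, -4); its W-coordinates (0, 1, -1) give column 1.
Continuing for each basis vector yields [T]_W = [[0, 3, 2], [1, -3, 0], [-1, -3, 3]].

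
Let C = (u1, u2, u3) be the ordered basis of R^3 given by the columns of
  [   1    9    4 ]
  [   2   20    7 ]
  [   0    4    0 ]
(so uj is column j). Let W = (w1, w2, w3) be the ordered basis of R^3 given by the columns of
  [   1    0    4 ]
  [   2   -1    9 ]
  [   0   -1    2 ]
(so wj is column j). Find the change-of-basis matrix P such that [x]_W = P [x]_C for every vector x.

Take x = uj: its C-coordinates are the j-th standard unit vector, so P e_j — column j of P — equals [uj]_W.
u1 = w1 + 0·w2 + 0·w3, giving column 1 = (1, 0, 0); repeating for each j gives P = [[1, 1, 0], [0, 0, 2], [0, 2, 1]].

[[1, 1, 0], [0, 0, 2], [0, 2, 1]]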